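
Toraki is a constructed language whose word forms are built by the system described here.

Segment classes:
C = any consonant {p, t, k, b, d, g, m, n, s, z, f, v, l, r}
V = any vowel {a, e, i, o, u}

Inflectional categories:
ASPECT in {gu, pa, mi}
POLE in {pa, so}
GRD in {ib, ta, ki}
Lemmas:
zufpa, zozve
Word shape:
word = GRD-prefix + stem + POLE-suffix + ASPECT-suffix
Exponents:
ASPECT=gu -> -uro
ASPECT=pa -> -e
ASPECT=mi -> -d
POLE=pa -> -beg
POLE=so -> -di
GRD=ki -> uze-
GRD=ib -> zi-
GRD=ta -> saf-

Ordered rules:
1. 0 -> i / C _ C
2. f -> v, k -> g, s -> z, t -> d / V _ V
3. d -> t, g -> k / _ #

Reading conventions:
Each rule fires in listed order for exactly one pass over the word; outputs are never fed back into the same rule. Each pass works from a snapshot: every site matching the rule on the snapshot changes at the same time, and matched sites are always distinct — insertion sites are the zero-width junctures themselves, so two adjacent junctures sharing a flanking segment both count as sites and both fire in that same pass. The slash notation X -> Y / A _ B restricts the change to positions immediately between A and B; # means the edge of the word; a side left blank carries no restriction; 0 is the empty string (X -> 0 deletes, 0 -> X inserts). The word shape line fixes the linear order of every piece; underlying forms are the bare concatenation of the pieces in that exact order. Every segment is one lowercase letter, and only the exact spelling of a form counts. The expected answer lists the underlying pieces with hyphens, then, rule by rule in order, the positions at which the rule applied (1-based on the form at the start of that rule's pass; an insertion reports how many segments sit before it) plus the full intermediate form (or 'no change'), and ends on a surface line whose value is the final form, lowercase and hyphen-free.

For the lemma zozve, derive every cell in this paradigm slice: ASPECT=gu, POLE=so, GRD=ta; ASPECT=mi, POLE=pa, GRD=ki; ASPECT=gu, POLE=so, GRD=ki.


cell ASPECT=gu, POLE=so, GRD=ta:
underlying: saf-zozve-di-uro
1. 0 -> i / C _ C: inserts after position(s) 3, 6: safizozivediuro
2. f -> v, k -> g, s -> z, t -> d / V _ V: fires at position(s) 3: savizozivediuro
3. d -> t, g -> k / _ #: no change
surface: savizozivediuro

cell ASPECT=mi, POLE=pa, GRD=ki:
underlying: uze-zozve-beg-d
1. 0 -> i / C _ C: inserts after position(s) 6, 11: uzezozivebegid
2. f -> v, k -> g, s -> z, t -> d / V _ V: no change
3. d -> t, g -> k / _ #: fires at position(s) 14: uzezozivebegit
surface: uzezozivebegit

cell ASPECT=gu, POLE=so, GRD=ki:
underlying: uze-zozve-di-uro
1. 0 -> i / C _ C: inserts after position(s) 6: uzezozivediuro
2. f -> v, k -> g, s -> z, t -> d / V _ V: no change
3. d -> t, g -> k / _ #: no change
surface: uzezozivediuro


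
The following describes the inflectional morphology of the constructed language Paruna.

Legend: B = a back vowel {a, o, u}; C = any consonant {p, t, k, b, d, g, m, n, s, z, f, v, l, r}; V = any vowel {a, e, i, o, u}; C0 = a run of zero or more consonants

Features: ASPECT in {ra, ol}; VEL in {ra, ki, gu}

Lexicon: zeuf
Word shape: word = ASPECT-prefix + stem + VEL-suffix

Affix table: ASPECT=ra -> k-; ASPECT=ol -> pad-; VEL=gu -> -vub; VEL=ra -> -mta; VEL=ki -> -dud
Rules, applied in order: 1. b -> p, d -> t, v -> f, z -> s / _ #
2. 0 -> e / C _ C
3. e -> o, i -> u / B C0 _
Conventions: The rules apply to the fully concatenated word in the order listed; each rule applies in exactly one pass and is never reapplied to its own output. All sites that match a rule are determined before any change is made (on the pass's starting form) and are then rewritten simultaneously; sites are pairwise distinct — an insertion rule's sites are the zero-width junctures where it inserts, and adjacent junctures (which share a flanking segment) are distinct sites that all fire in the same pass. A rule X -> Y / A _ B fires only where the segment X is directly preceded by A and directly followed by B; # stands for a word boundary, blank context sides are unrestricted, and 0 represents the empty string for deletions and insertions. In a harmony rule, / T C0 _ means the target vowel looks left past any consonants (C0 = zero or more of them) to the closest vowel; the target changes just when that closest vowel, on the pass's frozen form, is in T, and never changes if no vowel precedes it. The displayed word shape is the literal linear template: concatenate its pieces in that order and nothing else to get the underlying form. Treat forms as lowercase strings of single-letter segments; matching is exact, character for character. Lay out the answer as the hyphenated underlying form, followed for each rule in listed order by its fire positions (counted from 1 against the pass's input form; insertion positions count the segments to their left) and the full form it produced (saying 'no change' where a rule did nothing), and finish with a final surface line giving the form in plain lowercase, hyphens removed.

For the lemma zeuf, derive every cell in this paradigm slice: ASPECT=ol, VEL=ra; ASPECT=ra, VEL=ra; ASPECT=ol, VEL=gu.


cell ASPECT=ol, VEL=ra:
underlying: pad-zeuf-mta
1. b -> p, d -> t, v -> f, z -> s / _ #: no change
2. 0 -> e / C _ C: inserts after position(s) 3, 7, 8: padezeufemeta
3. e -> o, i -> u / B C0 _: fires at position(s) 4, 9: padozeufometa
surface: padozeufometa

cell ASPECT=ra, VEL=ra:
underlying: k-zeuf-mta
1. b -> p, d -> t, v -> f, z -> s / _ #: no change
2. 0 -> e / C _ C: inserts after position(s) 1, 5, 6: kezeufemeta
3. e -> o, i -> u / B C0 _: fires at position(s) 7: kezeufometa
surface: kezeufometa

cell ASPECT=ol, VEL=gu:
underlying: pad-zeuf-vub
1. b -> p, d -> t, v -> f, z -> s / _ #: fires at position(s) 10: padzeufvup
2. 0 -> e / C _ C: inserts after position(s) 3, 7: padezeufevup
3. e -> o, i -> u / B C0 _: fires at position(s) 4, 9: padozeufovup
surface: padozeufovup


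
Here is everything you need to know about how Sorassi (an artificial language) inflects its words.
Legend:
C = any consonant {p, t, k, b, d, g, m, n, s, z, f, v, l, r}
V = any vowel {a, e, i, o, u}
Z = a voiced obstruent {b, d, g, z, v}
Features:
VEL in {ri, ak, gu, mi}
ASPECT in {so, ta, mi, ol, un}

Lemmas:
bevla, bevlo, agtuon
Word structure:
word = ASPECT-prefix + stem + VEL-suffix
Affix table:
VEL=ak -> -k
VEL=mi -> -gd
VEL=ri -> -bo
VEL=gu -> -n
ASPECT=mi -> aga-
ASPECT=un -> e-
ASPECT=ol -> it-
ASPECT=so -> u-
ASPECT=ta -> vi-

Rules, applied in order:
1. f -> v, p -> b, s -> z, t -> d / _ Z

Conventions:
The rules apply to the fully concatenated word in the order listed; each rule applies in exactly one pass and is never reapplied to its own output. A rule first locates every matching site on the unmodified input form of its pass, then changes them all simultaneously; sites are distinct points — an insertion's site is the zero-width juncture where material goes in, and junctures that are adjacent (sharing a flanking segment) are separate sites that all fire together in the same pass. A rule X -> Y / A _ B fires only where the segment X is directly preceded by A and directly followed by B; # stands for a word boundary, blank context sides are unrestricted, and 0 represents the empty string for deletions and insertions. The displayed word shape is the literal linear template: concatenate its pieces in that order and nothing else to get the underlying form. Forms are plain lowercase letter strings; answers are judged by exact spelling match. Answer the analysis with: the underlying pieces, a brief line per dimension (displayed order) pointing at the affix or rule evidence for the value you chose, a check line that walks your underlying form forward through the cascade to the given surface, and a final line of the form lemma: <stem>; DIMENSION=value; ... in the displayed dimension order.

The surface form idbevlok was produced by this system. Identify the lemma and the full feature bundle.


underlying: it-bevlo-k
VEL=ak - signalled by the affix -k
ASPECT=ol - signalled by the affix it-
check: itbevlok -> idbevlok
lemma: bevlo; VEL=ak; ASPECT=ol


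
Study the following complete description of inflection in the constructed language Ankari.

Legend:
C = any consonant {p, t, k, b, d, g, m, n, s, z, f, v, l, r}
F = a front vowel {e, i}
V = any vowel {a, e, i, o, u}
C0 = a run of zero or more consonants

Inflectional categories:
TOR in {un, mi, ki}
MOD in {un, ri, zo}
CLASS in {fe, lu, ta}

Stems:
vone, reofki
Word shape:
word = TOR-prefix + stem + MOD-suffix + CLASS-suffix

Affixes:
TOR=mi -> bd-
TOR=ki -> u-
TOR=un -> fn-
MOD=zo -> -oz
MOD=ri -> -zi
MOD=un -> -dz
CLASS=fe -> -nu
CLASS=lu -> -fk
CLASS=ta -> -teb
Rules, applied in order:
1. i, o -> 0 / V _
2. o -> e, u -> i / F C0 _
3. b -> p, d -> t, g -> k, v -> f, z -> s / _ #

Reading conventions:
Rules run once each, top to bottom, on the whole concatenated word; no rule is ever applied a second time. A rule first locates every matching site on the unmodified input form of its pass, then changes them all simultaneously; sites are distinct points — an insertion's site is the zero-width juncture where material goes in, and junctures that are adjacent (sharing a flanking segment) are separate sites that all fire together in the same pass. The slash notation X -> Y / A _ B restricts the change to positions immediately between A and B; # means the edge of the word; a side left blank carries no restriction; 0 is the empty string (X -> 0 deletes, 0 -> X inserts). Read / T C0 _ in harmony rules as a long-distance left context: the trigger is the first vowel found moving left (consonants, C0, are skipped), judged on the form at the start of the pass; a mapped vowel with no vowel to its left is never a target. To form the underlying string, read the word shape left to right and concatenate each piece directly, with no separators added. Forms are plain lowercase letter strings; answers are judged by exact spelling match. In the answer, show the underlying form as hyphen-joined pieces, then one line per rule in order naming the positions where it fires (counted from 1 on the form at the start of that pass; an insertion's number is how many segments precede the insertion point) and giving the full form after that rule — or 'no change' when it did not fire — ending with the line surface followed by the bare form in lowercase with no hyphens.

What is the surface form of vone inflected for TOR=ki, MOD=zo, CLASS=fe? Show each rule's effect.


underlying: u-vone-oz-nu
1. i, o -> 0 / V _: fires at position(s) 6: uvoneznu
2. o -> e, u -> i / F C0 _: fires at position(s) 8: uvonezni
3. b -> p, d -> t, g -> k, v -> f, z -> s / _ #: no change
surface: uvonezni


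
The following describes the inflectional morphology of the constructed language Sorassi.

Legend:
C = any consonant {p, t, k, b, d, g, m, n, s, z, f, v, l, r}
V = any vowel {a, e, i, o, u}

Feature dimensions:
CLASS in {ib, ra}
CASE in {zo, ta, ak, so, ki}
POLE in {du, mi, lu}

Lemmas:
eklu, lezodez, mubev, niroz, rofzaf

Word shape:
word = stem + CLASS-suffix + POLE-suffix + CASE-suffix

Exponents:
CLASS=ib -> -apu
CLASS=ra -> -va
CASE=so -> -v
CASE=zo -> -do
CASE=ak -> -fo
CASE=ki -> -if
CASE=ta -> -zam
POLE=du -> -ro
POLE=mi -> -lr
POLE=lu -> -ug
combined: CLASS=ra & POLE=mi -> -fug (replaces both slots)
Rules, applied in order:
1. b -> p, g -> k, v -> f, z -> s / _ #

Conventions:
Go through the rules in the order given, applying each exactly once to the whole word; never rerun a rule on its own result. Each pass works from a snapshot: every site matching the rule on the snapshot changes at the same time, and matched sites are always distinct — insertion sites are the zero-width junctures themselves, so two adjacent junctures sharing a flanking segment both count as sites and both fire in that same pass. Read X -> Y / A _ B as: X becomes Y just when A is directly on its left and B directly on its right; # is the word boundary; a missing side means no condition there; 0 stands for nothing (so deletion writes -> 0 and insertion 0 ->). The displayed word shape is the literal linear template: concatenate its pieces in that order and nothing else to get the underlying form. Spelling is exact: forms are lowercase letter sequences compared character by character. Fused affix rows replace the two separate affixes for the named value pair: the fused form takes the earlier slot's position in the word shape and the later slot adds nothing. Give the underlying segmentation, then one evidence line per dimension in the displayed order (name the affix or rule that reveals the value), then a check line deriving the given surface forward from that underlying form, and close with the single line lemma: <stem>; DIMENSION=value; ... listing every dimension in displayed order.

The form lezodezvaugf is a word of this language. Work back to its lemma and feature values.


underlying: lezodez-va-ug-v
CLASS=ra - signalled by the affix -va
CASE=so - signalled by the affix -v
POLE=lu - signalled by the affix -ug
check: lezodezvaugv -> lezodezvaugf
lemma: lezodez; CLASS=ra; CASE=so; POLE=lu


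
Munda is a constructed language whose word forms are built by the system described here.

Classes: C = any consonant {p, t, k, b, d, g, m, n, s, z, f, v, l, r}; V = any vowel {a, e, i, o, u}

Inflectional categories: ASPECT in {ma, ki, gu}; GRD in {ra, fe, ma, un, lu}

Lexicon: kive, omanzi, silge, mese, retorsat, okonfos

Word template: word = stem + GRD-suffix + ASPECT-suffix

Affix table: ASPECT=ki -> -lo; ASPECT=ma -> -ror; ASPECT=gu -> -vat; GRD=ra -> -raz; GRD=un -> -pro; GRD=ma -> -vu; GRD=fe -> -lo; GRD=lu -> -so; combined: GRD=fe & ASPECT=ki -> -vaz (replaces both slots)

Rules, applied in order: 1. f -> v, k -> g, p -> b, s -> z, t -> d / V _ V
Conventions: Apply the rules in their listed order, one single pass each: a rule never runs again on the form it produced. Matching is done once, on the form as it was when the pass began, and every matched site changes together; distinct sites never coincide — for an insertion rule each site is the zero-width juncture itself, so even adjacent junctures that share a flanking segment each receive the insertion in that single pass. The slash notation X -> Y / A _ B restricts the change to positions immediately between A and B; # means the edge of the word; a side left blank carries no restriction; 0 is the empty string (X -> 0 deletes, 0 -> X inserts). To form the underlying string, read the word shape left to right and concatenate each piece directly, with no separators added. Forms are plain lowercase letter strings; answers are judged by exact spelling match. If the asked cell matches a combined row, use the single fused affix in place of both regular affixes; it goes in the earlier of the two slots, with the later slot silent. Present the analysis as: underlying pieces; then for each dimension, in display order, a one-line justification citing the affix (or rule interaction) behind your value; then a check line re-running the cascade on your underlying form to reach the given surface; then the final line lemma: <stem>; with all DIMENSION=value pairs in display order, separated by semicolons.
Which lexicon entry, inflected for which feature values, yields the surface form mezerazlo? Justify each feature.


underlying: mese-raz-lo
ASPECT=ki - signalled by the affix -lo
GRD=ra - signalled by the affix -raz
check: meserazlo -> mezerazlo
lemma: mese; ASPECT=ki; GRD=ra


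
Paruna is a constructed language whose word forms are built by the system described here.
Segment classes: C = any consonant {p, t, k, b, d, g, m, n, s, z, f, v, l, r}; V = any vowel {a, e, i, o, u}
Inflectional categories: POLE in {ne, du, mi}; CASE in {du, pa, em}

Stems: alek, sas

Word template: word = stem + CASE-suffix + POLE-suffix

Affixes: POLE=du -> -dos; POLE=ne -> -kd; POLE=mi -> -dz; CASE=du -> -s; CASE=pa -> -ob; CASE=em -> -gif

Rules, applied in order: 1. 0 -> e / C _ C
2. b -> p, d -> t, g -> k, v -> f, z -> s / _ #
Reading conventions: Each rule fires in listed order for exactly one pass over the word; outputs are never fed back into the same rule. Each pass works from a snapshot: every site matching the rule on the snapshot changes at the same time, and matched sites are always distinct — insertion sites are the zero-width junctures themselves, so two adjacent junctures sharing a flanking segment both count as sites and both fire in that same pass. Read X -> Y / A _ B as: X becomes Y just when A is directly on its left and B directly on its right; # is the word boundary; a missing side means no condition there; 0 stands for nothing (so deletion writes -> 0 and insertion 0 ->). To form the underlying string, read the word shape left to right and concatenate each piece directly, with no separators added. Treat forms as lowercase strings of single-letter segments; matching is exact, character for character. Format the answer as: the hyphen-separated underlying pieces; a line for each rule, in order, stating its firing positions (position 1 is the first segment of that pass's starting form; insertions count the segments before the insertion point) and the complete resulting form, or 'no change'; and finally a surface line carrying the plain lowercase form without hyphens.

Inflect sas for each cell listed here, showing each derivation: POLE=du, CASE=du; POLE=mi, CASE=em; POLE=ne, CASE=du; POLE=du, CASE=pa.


cell POLE=du, CASE=du:
underlying: sas-s-dos
1. 0 -> e / C _ C: inserts after position(s) 3, 4: sasesedos
2. b -> p, d -> t, g -> k, v -> f, z -> s / _ #: no change
surface: sasesedos

cell POLE=mi, CASE=em:
underlying: sas-gif-dz
1. 0 -> e / C _ C: inserts after position(s) 3, 6, 7: sasegifedez
2. b -> p, d -> t, g -> k, v -> f, z -> s / _ #: fires at position(s) 11: sasegifedes
surface: sasegifedes

cell POLE=ne, CASE=du:
underlying: sas-s-kd
1. 0 -> e / C _ C: inserts after position(s) 3, 4, 5: saseseked
2. b -> p, d -> t, g -> k, v -> f, z -> s / _ #: fires at position(s) 9: saseseket
surface: saseseket

cell POLE=du, CASE=pa:
underlying: sas-ob-dos
1. 0 -> e / C _ C: inserts after position(s) 5: sasobedos
2. b -> p, d -> t, g -> k, v -> f, z -> s / _ #: no change
surface: sasobedos


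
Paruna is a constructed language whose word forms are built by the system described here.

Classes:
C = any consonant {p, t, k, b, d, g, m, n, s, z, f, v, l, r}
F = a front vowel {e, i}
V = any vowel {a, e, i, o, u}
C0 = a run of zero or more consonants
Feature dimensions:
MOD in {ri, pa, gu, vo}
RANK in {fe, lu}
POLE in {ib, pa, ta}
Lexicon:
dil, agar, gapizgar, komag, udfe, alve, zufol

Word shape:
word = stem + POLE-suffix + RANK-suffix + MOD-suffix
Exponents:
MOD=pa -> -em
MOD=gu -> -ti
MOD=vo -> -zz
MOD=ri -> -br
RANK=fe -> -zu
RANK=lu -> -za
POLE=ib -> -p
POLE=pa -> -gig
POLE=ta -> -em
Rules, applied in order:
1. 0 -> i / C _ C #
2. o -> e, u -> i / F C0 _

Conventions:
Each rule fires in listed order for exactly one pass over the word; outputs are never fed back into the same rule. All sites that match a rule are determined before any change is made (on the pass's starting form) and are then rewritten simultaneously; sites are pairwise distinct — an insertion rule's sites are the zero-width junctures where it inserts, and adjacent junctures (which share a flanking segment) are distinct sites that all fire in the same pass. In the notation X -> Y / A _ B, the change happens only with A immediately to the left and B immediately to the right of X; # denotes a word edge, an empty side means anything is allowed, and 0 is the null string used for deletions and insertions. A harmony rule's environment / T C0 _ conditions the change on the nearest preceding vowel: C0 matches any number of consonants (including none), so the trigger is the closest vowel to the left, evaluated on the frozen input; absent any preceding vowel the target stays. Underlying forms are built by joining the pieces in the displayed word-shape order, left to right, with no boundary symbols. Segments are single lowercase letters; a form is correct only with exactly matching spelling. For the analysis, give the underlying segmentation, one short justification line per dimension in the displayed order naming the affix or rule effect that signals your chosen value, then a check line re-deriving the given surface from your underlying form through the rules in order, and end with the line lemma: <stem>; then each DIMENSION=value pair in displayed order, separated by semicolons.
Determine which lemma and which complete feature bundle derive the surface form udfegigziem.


underlying: udfe-gig-zu-em
MOD=pa - signalled by the affix -em
RANK=fe - signalled by the affix -zu
POLE=pa - signalled by the affix -gig
check: udfegigzuem -> udfegigzuem -> udfegigziem
lemma: udfe; MOD=pa; RANK=fe; POLE=pa


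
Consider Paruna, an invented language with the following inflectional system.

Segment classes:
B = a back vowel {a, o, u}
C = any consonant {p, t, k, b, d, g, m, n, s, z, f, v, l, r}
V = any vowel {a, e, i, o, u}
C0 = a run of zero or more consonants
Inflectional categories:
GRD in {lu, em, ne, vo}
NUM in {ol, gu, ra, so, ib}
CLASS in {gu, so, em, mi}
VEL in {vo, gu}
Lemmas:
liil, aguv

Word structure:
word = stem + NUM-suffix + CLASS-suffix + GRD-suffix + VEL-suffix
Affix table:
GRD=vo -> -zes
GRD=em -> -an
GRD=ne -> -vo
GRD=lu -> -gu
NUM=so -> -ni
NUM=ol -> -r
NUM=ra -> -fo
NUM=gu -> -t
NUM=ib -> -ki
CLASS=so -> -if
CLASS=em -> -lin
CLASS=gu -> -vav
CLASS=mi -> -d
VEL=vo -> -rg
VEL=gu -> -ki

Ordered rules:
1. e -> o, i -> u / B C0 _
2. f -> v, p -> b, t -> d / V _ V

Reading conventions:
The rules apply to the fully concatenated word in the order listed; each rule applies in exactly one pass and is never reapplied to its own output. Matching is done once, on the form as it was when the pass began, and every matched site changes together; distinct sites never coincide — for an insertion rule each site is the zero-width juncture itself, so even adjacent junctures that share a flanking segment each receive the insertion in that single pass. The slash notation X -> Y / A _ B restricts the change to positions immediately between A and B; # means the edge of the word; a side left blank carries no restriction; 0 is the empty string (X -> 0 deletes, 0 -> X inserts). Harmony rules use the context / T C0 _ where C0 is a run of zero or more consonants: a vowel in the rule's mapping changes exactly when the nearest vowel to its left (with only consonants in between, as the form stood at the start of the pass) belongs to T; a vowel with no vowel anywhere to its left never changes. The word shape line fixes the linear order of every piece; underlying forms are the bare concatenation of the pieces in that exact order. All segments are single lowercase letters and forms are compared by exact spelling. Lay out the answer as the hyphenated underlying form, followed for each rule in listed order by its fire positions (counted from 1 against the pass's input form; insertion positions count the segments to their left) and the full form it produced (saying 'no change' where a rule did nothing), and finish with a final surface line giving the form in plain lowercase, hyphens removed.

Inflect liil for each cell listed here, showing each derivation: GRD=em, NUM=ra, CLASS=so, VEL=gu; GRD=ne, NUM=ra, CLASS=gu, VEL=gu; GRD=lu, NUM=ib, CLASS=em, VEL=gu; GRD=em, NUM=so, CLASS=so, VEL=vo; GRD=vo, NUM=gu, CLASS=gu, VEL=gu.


cell GRD=em, NUM=ra, CLASS=so, VEL=gu:
underlying: liil-fo-if-an-ki
1. e -> o, i -> u / B C0 _: fires at position(s) 7, 12: liilfoufanku
2. f -> v, p -> b, t -> d / V _ V: fires at position(s) 8: liilfouvanku
surface: liilfouvanku

cell GRD=ne, NUM=ra, CLASS=gu, VEL=gu:
underlying: liil-fo-vav-vo-ki
1. e -> o, i -> u / B C0 _: fires at position(s) 13: liilfovavvoku
2. f -> v, p -> b, t -> d / V _ V: no change
surface: liilfovavvoku

cell GRD=lu, NUM=ib, CLASS=em, VEL=gu:
underlying: liil-ki-lin-gu-ki
1. e -> o, i -> u / B C0 _: fires at position(s) 13: liilkilinguku
2. f -> v, p -> b, t -> d / V _ V: no change
surface: liilkilinguku

cell GRD=em, NUM=so, CLASS=so, VEL=vo:
underlying: liil-ni-if-an-rg
1. e -> o, i -> u / B C0 _: no change
2. f -> v, p -> b, t -> d / V _ V: fires at position(s) 8: liilniivanrg
surface: liilniivanrg

cell GRD=vo, NUM=gu, CLASS=gu, VEL=gu:
underlying: liil-t-vav-zes-ki
1. e -> o, i -> u / B C0 _: fires at position(s) 10: liiltvavzoski
2. f -> v, p -> b, t -> d / V _ V: no change
surface: liiltvavzoski


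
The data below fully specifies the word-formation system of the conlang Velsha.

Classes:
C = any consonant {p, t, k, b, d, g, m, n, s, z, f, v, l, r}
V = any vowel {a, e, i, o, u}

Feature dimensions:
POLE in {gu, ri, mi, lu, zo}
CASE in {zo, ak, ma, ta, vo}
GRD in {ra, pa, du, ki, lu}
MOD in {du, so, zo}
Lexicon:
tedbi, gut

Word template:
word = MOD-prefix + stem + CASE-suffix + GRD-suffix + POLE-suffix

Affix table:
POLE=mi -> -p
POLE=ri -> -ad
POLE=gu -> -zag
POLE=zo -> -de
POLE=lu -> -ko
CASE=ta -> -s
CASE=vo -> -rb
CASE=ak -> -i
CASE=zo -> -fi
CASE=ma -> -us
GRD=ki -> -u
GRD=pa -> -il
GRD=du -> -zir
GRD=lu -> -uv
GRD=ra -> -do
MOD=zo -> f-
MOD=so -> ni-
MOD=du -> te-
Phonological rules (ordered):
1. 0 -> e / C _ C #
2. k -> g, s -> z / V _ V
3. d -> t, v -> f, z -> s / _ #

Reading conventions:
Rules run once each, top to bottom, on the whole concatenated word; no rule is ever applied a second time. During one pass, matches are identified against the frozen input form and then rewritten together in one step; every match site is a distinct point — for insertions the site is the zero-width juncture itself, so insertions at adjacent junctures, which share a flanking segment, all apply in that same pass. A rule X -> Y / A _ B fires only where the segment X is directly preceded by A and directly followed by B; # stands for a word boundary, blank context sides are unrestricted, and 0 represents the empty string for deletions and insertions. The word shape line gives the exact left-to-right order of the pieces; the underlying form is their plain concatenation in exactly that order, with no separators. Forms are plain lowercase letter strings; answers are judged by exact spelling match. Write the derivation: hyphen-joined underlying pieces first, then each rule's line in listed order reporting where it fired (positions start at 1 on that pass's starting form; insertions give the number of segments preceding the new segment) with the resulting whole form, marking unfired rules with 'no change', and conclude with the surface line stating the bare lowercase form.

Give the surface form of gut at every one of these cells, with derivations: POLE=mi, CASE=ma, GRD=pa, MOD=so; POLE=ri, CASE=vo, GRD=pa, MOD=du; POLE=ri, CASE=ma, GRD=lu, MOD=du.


cell POLE=mi, CASE=ma, GRD=pa, MOD=so:
underlying: ni-gut-us-il-p
1. 0 -> e / C _ C #: inserts after position(s) 9: nigutusilep
2. k -> g, s -> z / V _ V: fires at position(s) 7: nigutuzilep
3. d -> t, v -> f, z -> s / _ #: no change
surface: nigutuzilep

cell POLE=ri, CASE=vo, GRD=pa, MOD=du:
underlying: te-gut-rb-il-ad
1. 0 -> e / C _ C #: no change
2. k -> g, s -> z / V _ V: no change
3. d -> t, v -> f, z -> s / _ #: fires at position(s) 11: tegutrbilat
surface: tegutrbilat

cell POLE=ri, CASE=ma, GRD=lu, MOD=du:
underlying: te-gut-us-uv-ad
1. 0 -> e / C _ C #: no change
2. k -> g, s -> z / V _ V: fires at position(s) 7: tegutuzuvad
3. d -> t, v -> f, z -> s / _ #: fires at position(s) 11: tegutuzuvat
surface: tegutuzuvat


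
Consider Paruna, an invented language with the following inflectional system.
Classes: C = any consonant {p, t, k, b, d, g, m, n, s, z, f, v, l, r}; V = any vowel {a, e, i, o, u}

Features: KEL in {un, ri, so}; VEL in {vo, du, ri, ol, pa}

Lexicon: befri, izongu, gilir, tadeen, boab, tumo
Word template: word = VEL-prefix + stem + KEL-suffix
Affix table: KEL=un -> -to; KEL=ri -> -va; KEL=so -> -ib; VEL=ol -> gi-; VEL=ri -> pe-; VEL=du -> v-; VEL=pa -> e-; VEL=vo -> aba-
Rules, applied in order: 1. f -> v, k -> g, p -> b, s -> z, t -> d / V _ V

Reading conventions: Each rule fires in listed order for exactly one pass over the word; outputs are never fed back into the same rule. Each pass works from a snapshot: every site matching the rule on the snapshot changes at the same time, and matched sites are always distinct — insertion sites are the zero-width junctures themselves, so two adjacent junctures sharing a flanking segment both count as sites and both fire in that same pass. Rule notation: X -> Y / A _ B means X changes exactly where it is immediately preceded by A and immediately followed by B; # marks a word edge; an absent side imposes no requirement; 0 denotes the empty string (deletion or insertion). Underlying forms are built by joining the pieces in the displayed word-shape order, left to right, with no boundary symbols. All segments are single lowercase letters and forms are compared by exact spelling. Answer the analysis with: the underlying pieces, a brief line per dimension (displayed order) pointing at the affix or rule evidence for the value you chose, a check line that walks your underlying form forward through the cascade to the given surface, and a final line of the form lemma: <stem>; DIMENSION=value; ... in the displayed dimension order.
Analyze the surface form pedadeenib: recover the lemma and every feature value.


underlying: pe-tadeen-ib
KEL=so - signalled by the affix -ib
VEL=ri - signalled by the affix pe-
check: petadeenib -> pedadeenib
lemma: tadeen; KEL=so; VEL=ri


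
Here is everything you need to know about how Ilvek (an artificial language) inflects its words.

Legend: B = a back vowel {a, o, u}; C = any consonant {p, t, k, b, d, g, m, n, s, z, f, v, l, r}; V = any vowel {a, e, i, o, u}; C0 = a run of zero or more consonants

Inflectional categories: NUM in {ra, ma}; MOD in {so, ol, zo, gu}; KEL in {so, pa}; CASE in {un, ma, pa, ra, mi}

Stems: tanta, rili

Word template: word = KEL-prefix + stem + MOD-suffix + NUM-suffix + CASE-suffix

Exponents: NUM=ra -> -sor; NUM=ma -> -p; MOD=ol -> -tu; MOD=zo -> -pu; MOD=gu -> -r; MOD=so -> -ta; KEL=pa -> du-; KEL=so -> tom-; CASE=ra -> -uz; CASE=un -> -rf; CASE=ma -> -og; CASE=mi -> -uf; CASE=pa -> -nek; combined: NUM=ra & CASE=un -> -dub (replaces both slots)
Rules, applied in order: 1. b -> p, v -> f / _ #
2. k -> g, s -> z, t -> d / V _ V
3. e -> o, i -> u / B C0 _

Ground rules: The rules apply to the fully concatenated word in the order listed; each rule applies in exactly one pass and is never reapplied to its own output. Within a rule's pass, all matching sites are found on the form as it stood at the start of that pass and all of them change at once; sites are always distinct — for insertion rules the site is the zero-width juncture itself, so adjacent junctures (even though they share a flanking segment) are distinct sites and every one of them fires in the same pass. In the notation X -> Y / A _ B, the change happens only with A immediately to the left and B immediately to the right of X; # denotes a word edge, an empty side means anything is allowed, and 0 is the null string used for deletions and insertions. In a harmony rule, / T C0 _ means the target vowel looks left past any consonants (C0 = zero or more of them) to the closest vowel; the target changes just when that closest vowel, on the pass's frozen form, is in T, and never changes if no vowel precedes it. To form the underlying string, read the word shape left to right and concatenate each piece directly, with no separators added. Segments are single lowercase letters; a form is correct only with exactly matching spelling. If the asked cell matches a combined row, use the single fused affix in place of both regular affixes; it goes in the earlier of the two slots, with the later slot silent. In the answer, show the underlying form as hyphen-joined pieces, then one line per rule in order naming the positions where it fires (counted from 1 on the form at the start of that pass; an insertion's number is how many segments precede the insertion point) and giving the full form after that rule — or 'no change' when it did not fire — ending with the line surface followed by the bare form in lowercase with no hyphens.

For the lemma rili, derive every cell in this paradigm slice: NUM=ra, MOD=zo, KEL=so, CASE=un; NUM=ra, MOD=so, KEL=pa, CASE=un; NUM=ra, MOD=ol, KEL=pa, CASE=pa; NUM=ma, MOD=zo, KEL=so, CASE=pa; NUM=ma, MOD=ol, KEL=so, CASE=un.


cell NUM=ra, MOD=zo, KEL=so, CASE=un:
underlying: tom-rili-pu-dub
1. b -> p, v -> f / _ #: fires at position(s) 12: tomrilipudup
2. k -> g, s -> z, t -> d / V _ V: no change
3. e -> o, i -> u / B C0 _: fires at position(s) 5: tomrulipudup
surface: tomrulipudup

cell NUM=ra, MOD=so, KEL=pa, CASE=un:
underlying: du-rili-ta-dub
1. b -> p, v -> f / _ #: fires at position(s) 11: durilitadup
2. k -> g, s -> z, t -> d / V _ V: fires at position(s) 7: durilidadup
3. e -> o, i -> u / B C0 _: fires at position(s) 4: durulidadup
surface: durulidadup

cell NUM=ra, MOD=ol, KEL=pa, CASE=pa:
underlying: du-rili-tu-sor-nek
1. b -> p, v -> f / _ #: no change
2. k -> g, s -> z, t -> d / V _ V: fires at position(s) 7, 9: duriliduzornek
3. e -> o, i -> u / B C0 _: fires at position(s) 4, 13: duruliduzornok
surface: duruliduzornok

cell NUM=ma, MOD=zo, KEL=so, CASE=pa:
underlying: tom-rili-pu-p-nek
1. b -> p, v -> f / _ #: no change
2. k -> g, s -> z, t -> d / V _ V: no change
3. e -> o, i -> u / B C0 _: fires at position(s) 5, 12: tomrulipupnok
surface: tomrulipupnok

cell NUM=ma, MOD=ol, KEL=so, CASE=un:
underlying: tom-rili-tu-p-rf
1. b -> p, v -> f / _ #: no change
2. k -> g, s -> z, t -> d / V _ V: fires at position(s) 8: tomriliduprf
3. e -> o, i -> u / B C0 _: fires at position(s) 5: tomruliduprf
surface: tomruliduprf


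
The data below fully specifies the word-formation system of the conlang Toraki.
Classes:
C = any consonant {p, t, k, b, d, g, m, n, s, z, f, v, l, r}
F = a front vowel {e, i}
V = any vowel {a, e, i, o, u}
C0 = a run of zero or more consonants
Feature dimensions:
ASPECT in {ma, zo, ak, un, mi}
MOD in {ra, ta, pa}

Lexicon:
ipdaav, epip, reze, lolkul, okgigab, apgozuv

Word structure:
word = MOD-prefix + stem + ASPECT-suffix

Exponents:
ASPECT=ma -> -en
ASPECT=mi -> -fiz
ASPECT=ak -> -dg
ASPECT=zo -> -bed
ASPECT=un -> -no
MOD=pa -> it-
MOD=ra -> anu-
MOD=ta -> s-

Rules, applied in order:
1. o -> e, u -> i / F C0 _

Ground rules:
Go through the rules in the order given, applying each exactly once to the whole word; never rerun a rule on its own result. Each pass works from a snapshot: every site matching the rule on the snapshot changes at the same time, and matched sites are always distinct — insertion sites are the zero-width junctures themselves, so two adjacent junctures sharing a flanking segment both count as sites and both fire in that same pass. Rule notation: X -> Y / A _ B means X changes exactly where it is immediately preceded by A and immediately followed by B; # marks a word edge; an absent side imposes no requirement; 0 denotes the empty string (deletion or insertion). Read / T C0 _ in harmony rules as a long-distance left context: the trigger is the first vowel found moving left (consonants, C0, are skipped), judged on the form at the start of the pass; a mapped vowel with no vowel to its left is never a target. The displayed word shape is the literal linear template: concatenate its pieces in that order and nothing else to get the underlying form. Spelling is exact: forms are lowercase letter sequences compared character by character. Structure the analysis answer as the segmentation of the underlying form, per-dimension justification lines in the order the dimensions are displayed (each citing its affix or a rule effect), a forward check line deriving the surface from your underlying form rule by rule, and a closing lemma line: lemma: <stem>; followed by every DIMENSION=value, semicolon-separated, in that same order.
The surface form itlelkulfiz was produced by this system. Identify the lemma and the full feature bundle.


underlying: it-lolkul-fiz
ASPECT=mi - signalled by the affix -fiz
MOD=pa - signalled by the affix it-
check: itlolkulfiz -> itlelkulfiz
lemma: lolkul; ASPECT=mi; MOD=pa


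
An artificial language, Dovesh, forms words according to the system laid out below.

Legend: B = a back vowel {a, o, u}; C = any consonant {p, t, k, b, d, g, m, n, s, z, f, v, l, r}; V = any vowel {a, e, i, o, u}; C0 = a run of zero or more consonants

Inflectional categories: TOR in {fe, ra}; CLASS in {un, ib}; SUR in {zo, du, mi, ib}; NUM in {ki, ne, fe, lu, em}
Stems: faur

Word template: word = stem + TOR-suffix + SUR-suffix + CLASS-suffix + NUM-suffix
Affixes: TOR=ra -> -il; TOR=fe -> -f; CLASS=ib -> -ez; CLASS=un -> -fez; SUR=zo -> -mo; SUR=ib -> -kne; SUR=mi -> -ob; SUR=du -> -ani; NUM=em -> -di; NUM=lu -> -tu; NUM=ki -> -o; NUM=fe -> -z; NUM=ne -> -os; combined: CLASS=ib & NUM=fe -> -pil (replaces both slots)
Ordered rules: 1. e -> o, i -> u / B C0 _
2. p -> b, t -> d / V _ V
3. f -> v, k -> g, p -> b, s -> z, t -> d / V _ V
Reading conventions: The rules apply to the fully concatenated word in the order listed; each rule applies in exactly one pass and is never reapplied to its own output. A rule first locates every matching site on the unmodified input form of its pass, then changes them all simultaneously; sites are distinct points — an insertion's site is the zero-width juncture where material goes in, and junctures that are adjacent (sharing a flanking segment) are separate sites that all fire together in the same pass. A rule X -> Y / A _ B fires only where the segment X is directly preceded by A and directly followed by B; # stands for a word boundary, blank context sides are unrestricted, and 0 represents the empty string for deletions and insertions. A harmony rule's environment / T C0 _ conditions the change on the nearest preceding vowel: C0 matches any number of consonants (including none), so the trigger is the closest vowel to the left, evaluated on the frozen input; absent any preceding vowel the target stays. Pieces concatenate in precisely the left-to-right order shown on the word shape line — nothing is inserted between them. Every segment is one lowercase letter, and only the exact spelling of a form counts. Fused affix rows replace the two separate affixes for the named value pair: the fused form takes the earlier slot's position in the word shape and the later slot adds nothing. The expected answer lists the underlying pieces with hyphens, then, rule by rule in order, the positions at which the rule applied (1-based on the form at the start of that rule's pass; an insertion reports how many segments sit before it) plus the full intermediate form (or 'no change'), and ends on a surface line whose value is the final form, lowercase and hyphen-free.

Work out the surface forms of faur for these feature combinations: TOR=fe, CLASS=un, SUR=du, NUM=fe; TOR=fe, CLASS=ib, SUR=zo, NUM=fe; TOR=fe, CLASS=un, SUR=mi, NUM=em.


cell TOR=fe, CLASS=un, SUR=du, NUM=fe:
underlying: faur-f-ani-fez-z
1. e -> o, i -> u / B C0 _: fires at position(s) 8: faurfanufezz
2. p -> b, t -> d / V _ V: no change
3. f -> v, k -> g, p -> b, s -> z, t -> d / V _ V: fires at position(s) 9: faurfanuvezz
surface: faurfanuvezz

cell TOR=fe, CLASS=ib, SUR=zo, NUM=fe:
underlying: faur-f-mo-pil
1. e -> o, i -> u / B C0 _: fires at position(s) 9: faurfmopul
2. p -> b, t -> d / V _ V: fires at position(s) 8: faurfmobul
3. f -> v, k -> g, p -> b, s -> z, t -> d / V _ V: no change
surface: faurfmobul

cell TOR=fe, CLASS=un, SUR=mi, NUM=em:
underlying: faur-f-ob-fez-di
1. e -> o, i -> u / B C0 _: fires at position(s) 9: faurfobfozdi
2. p -> b, t -> d / V _ V: no change
3. f -> v, k -> g, p -> b, s -> z, t -> d / V _ V: no change
surface: faurfobfozdi


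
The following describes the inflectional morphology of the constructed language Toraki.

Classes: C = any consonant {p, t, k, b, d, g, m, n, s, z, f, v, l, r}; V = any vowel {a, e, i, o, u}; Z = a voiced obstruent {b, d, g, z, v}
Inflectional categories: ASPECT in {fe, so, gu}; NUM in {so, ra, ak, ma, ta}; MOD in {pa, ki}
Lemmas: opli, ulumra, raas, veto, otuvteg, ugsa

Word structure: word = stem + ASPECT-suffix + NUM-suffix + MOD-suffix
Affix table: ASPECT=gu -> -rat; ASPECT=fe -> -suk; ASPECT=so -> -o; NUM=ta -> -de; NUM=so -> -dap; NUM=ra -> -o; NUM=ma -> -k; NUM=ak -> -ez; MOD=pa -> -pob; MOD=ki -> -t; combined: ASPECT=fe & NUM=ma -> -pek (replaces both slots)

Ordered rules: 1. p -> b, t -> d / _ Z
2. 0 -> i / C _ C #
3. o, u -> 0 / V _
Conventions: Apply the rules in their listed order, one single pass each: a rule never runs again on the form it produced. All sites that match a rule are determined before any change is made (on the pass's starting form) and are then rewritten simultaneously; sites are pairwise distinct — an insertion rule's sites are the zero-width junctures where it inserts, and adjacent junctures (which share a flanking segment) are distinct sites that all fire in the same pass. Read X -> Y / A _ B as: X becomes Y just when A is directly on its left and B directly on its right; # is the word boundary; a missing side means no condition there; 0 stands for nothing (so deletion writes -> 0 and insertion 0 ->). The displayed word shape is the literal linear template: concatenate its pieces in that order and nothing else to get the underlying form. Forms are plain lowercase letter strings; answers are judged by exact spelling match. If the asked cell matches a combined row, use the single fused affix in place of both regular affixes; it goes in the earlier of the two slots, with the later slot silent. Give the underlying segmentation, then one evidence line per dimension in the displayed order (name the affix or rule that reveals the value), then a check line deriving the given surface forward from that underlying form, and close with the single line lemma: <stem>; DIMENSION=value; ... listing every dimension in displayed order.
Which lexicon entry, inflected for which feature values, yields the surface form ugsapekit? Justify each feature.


underlying: ugsa-pek-t
ASPECT=fe - signalled by the combined affix row
NUM=ma - signalled by the combined affix row
MOD=ki - signalled by the affix -t
check: ugsapekt -> ugsapekt -> ugsapekit -> ugsapekit
lemma: ugsa; ASPECT=fe; NUM=ma; MOD=ki
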